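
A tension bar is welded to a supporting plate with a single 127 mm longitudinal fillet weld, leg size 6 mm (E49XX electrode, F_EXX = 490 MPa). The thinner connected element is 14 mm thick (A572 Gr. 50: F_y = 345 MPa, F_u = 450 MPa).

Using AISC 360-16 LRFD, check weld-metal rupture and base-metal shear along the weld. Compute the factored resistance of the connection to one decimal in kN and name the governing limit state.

Weld metal: throat = 0.707×6 = 4.242 mm, L = 127 mm. φR_n = 0.75 × 0.6 × 490 × 4.242 × 127 = 118.8 kN.
Base metal shear (14 mm plate): yield φR_n = 1.0×0.6×345×14×127 = 368.0 kN; rupture φR_n = 0.75×0.6×450×14×127 = 360.0 kN; take 360.0 kN (rupture).
Governing: min(118.8, 360.0) = 118.8 kN → weld metal.

118.8 kN (weld metal governs)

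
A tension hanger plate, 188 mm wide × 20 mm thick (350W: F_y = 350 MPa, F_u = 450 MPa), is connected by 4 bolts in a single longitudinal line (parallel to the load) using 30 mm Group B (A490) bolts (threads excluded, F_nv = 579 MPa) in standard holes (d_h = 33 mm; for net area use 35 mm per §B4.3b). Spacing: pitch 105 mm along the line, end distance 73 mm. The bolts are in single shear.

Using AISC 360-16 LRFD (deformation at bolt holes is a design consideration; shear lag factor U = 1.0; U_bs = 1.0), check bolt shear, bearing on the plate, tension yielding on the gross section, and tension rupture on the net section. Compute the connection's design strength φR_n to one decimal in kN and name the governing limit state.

Bolt shear: A_b = π(30)²/4 = 706.86 mm². φR_n = 0.75 × 579 × 706.86 × 4 × 1 = 1227.8 kN.
Bearing (20 mm plate, F_u = 450 MPa): end bolts L_c = 73 − 33/2 = 56.5, R_n = min(1.2×56.5×20×450, 2.4×30×20×450) = 610.2 kN/bolt; interior L_c = 105 − 33 = 72, R_n = 648 kN/bolt. φR_n = 0.75 × (1×610.2 + 3×648) = 1915.7 kN.
Tension yield (gross): A_g = 188×20 = 3760 mm². φR_n = 0.90 × 350 × 3760 = 1184.4 kN.
Tension rupture (net): A_n = (188 − 1×35)×20 = 3060 mm² (U = 1.0, A_e = A_n). φR_n = 0.75 × 450 × 3060 = 1032.8 kN.
Governing: min(1227.8, 1915.7, 1184.4, 1032.8) = 1032.8 kN → net-section rupture.

1032.8 kN (net-section rupture governs)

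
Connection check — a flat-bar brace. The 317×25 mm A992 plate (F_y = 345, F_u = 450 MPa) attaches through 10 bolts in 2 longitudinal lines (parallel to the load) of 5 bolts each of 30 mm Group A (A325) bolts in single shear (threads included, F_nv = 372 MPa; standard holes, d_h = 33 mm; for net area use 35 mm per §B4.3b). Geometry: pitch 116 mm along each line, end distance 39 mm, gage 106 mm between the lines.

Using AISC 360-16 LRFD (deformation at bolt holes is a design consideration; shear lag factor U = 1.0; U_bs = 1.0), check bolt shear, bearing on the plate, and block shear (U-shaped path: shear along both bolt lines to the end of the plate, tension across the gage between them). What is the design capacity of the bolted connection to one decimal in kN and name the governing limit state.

1972.1 kN (bolt shear governs)

Bolt shear: A_b = π(30)²/4 = 706.86 mm². φR_n = 0.75 × 372 × 706.86 × 10 × 1 = 1972.1 kN.
Bearing (25 mm plate, F_u = 450 MPa): end bolts L_c = 39 − 33/2 = 22.5, R_n = min(1.2×22.5×25×450, 2.4×30×25×450) = 303.75 kN/bolt; interior L_c = 116 − 33 = 83, R_n = 810 kN/bolt. φR_n = 0.75 × (2×303.75 + 8×810) = 5315.6 kN.
Block shear: shear path 2×[39+4×116] = 2×503 mm, A_gv = 25150, A_nv = 2×(503 − 4.5×35)×25 = 17275 mm²; tension across gage: (106 − 1×35)×25 = 1775 mm². R_n = min(0.6×450×17275, 0.6×345×25150) + 1.0×450×1775 = min(4664.3, 5206.1) + 798.75 = 5463.1 kN. φR_n = 0.75 × 5463.1 = 4097.3 kN.
Governing: min(1972.1, 5315.6, 4097.3) = 1972.1 kN → bolt shear.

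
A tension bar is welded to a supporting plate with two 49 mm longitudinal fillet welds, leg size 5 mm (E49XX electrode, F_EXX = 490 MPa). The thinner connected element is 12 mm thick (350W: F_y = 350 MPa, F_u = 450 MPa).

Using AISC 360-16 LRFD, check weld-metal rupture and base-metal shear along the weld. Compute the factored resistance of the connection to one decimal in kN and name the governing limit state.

Weld metal: throat = 0.707×5 = 3.535 mm, L = 2×49 = 98 mm. φR_n = 0.75 × 0.6 × 490 × 3.535 × 98 = 76.4 kN.
Base metal shear (12 mm plate): yield φR_n = 1.0×0.6×350×12×98 = 247.0 kN; rupture φR_n = 0.75×0.6×450×12×98 = 238.1 kN; take 238.1 kN (rupture).
Governing: min(76.4, 238.1) = 76.4 kN → weld metal.

76.4 kN (weld metal governs)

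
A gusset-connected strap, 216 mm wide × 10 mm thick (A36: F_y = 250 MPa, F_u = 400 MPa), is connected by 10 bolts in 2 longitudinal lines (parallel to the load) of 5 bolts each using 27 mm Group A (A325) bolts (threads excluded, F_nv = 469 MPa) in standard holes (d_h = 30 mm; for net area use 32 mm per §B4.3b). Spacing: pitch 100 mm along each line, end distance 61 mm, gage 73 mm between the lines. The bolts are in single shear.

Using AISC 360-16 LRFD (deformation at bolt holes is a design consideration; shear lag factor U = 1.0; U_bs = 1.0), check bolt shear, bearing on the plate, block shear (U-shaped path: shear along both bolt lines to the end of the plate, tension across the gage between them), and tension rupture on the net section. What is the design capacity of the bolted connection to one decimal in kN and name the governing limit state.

456.0 kN (net-section rupture governs)

Bolt shear: A_b = π(27)²/4 = 572.56 mm². φR_n = 0.75 × 469 × 572.56 × 10 × 1 = 2014.0 kN.
Bearing (10 mm plate, F_u = 400 MPa): end bolts L_c = 61 − 30/2 = 46, R_n = min(1.2×46×10×400, 2.4×27×10×400) = 220.8 kN/bolt; interior L_c = 100 − 30 = 70, R_n = 259.2 kN/bolt. φR_n = 0.75 × (2×220.8 + 8×259.2) = 1886.4 kN.
Block shear: shear path 2×[61+4×100] = 2×461 mm, A_gv = 9220, A_nv = 2×(461 − 4.5×32)×10 = 6340 mm²; tension across gage: (73 − 1×32)×10 = 410 mm². R_n = min(0.6×400×6340, 0.6×250×9220) + 1.0×400×410 = min(1521.6, 1383) + 164 = 1547 kN. φR_n = 0.75 × 1547 = 1160.3 kN.
Tension rupture (net): A_n = (216 − 2×32)×10 = 1520 mm² (U = 1.0, A_e = A_n). φR_n = 0.75 × 400 × 1520 = 456.0 kN.
Governing: min(2014.0, 1886.4, 1160.3, 456.0) = 456.0 kN → net-section rupture.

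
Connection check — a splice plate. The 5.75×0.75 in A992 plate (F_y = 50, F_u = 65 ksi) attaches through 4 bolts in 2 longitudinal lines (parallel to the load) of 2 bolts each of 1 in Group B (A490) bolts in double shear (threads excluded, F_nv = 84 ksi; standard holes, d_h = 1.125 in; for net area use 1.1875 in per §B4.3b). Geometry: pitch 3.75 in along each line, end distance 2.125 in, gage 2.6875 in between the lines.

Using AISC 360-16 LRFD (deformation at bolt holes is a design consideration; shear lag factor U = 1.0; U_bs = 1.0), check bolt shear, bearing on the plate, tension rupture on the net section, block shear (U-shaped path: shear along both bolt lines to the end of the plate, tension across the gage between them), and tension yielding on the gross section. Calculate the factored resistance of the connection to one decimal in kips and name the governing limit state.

Bolt shear: A_b = π(1)²/4 = 0.7854 in². φR_n = 0.75 × 84 × 0.7854 × 4 × 2 = 395.8 kips.
Bearing (0.75 in plate, F_u = 65 ksi): end bolts L_c = 2.125 − 1.125/2 = 1.5625, R_n = min(1.2×1.5625×0.75×65, 2.4×1×0.75×65) = 91.406 kips/bolt; interior L_c = 3.75 − 1.125 = 2.625, R_n = 117 kips/bolt. φR_n = 0.75 × (2×91.406 + 2×117) = 312.6 kips.
Tension rupture (net): A_n = (5.75 − 2×1.1875)×0.75 = 2.5313 in² (U = 1.0, A_e = A_n). φR_n = 0.75 × 65 × 2.5313 = 123.4 kips.
Block shear: shear path 2×[2.125+1×3.75] = 2×5.875 in, A_gv = 8.8125, A_nv = 2×(5.875 − 1.5×1.1875)×0.75 = 6.1406 in²; tension across gage: (2.6875 − 1×1.1875)×0.75 = 1.125 in². R_n = min(0.6×65×6.1406, 0.6×50×8.8125) + 1.0×65×1.125 = min(239.48, 264.38) + 73.125 = 312.61 kips. φR_n = 0.75 × 312.61 = 234.5 kips.
Tension yield (gross): A_g = 5.75×0.75 = 4.3125 in². φR_n = 0.90 × 50 × 4.3125 = 194.1 kips.
Governing: min(395.8, 312.6, 123.4, 234.5, 194.1) = 123.4 kips → net-section rupture.

123.4 kips (net-section rupture governs)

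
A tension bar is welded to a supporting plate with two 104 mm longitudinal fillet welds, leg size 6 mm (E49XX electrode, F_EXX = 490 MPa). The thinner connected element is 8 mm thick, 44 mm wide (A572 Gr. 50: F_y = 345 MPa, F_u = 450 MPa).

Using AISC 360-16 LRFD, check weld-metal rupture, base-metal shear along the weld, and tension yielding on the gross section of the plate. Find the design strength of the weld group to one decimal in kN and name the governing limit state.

Weld metal: throat = 0.707×6 = 4.242 mm, L = 2×104 = 208 mm. φR_n = 0.75 × 0.6 × 490 × 4.242 × 208 = 194.6 kN.
Base metal shear (8 mm plate): yield φR_n = 1.0×0.6×345×8×208 = 344.4 kN; rupture φR_n = 0.75×0.6×450×8×208 = 337.0 kN; take 337.0 kN (rupture).
Tension yield (gross): A_g = 44×8 = 352 mm². φR_n = 0.90 × 345 × 352 = 109.3 kN.
Governing: min(194.6, 337.0, 109.3) = 109.3 kN → gross-section yield.

109.3 kN (gross-section yield governs)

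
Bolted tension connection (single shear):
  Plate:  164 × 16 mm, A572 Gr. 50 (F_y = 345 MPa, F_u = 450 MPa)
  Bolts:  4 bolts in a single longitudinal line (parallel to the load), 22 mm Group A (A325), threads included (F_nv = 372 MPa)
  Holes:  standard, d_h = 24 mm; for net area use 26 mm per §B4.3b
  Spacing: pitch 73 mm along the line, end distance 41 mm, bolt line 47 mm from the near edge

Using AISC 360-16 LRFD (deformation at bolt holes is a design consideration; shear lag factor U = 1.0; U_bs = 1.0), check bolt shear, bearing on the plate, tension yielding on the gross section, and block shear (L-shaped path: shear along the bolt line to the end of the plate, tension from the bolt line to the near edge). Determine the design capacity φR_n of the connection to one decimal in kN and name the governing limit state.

Bolt shear: A_b = π(22)²/4 = 380.13 mm². φR_n = 0.75 × 372 × 380.13 × 4 × 1 = 424.2 kN.
Bearing (16 mm plate, F_u = 450 MPa): end bolts L_c = 41 − 24/2 = 29, R_n = min(1.2×29×16×450, 2.4×22×16×450) = 250.56 kN/bolt; interior L_c = 73 − 24 = 49, R_n = 380.16 kN/bolt. φR_n = 0.75 × (1×250.56 + 3×380.16) = 1043.3 kN.
Tension yield (gross): A_g = 164×16 = 2624 mm². φR_n = 0.90 × 345 × 2624 = 814.8 kN.
Block shear: shear path 1×[41+3×73] = 1×260 mm, A_gv = 4160, A_nv = 1×(260 − 3.5×26)×16 = 2704 mm²; tension to near edge: (47 − 0.5×26)×16 = 544 mm². R_n = min(0.6×450×2704, 0.6×345×4160) + 1.0×450×544 = min(730.08, 861.12) + 244.8 = 974.88 kN. φR_n = 0.75 × 974.88 = 731.2 kN.
Governing: min(424.2, 1043.3, 814.8, 731.2) = 424.2 kN → bolt shear.

424.2 kN (bolt shear governs)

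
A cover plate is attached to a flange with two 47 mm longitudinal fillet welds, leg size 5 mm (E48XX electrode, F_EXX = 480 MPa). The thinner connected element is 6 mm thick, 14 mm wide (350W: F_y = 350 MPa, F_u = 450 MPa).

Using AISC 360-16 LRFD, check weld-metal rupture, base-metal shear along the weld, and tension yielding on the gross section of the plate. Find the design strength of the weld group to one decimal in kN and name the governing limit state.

Weld metal: throat = 0.707×5 = 3.535 mm, L = 2×47 = 94 mm. φR_n = 0.75 × 0.6 × 480 × 3.535 × 94 = 71.8 kN.
Base metal shear (6 mm plate): yield φR_n = 1.0×0.6×350×6×94 = 118.4 kN; rupture φR_n = 0.75×0.6×450×6×94 = 114.2 kN; take 114.2 kN (rupture).
Tension yield (gross): A_g = 14×6 = 84 mm². φR_n = 0.90 × 350 × 84 = 26.5 kN.
Governing: min(71.8, 114.2, 26.5) = 26.5 kN → gross-section yield.

26.5 kN (gross-section yield governs)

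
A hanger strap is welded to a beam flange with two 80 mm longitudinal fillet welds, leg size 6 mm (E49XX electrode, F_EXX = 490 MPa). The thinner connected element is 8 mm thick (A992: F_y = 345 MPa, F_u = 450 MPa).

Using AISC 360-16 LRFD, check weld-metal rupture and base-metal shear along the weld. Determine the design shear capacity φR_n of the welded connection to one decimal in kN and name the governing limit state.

149.7 kN (weld metal governs)

Weld metal: throat = 0.707×6 = 4.242 mm, L = 2×80 = 160 mm. φR_n = 0.75 × 0.6 × 490 × 4.242 × 160 = 149.7 kN.
Base metal shear (8 mm plate): yield φR_n = 1.0×0.6×345×8×160 = 265.0 kN; rupture φR_n = 0.75×0.6×450×8×160 = 259.2 kN; take 259.2 kN (rupture).
Governing: min(149.7, 259.2) = 149.7 kN → weld metal.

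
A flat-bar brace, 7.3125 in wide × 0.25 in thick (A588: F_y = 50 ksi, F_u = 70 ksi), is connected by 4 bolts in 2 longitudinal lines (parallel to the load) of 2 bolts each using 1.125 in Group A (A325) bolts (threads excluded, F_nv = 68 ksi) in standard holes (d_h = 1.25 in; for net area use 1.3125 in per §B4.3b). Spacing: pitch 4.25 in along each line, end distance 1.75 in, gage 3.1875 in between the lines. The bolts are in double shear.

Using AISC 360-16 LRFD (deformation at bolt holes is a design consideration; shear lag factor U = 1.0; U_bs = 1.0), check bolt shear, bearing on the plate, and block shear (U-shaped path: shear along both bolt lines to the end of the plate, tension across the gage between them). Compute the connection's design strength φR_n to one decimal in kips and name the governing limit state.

88.1 kips (block shear governs)

Bolt shear: A_b = π(1.125)²/4 = 0.99402 in². φR_n = 0.75 × 68 × 0.99402 × 4 × 2 = 405.6 kips.
Bearing (0.25 in plate, F_u = 70 ksi): end bolts L_c = 1.75 − 1.25/2 = 1.125, R_n = min(1.2×1.125×0.25×70, 2.4×1.125×0.25×70) = 23.625 kips/bolt; interior L_c = 4.25 − 1.25 = 3, R_n = 47.25 kips/bolt. φR_n = 0.75 × (2×23.625 + 2×47.25) = 106.3 kips.
Block shear: shear path 2×[1.75+1×4.25] = 2×6 in, A_gv = 3, A_nv = 2×(6 − 1.5×1.3125)×0.25 = 2.0156 in²; tension across gage: (3.1875 − 1×1.3125)×0.25 = 0.46875 in². R_n = min(0.6×70×2.0156, 0.6×50×3) + 1.0×70×0.46875 = min(84.655, 90) + 32.813 = 117.47 kips. φR_n = 0.75 × 117.47 = 88.1 kips.
Governing: min(405.6, 106.3, 88.1) = 88.1 kips → block shear.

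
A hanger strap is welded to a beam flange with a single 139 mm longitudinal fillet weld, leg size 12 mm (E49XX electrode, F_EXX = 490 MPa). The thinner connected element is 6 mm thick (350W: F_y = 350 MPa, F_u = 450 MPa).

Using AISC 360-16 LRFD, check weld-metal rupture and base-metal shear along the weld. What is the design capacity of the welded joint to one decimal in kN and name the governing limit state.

168.9 kN (base-metal shear governs)

Weld metal: throat = 0.707×12 = 8.484 mm, L = 139 mm. φR_n = 0.75 × 0.6 × 490 × 8.484 × 139 = 260.0 kN.
Base metal shear (6 mm plate): yield φR_n = 1.0×0.6×350×6×139 = 175.1 kN; rupture φR_n = 0.75×0.6×450×6×139 = 168.9 kN; take 168.9 kN (rupture).
Governing: min(260.0, 168.9) = 168.9 kN → base-metal shear.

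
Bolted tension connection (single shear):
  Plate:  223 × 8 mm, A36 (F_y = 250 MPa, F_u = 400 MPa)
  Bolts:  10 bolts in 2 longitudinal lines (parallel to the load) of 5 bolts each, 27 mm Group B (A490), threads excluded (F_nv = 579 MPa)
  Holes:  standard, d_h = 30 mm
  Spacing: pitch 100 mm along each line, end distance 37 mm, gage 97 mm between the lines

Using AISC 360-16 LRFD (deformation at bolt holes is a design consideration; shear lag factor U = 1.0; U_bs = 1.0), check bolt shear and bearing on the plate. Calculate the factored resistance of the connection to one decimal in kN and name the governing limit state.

Bolt shear: A_b = π(27)²/4 = 572.56 mm². φR_n = 0.75 × 579 × 572.56 × 10 × 1 = 2486.3 kN.
Bearing (8 mm plate, F_u = 400 MPa): end bolts L_c = 37 − 30/2 = 22, R_n = min(1.2×22×8×400, 2.4×27×8×400) = 84.48 kN/bolt; interior L_c = 100 − 30 = 70, R_n = 207.36 kN/bolt. φR_n = 0.75 × (2×84.48 + 8×207.36) = 1370.9 kN.
Governing: min(2486.3, 1370.9) = 1370.9 kN → bearing.

1370.9 kN (bearing governs)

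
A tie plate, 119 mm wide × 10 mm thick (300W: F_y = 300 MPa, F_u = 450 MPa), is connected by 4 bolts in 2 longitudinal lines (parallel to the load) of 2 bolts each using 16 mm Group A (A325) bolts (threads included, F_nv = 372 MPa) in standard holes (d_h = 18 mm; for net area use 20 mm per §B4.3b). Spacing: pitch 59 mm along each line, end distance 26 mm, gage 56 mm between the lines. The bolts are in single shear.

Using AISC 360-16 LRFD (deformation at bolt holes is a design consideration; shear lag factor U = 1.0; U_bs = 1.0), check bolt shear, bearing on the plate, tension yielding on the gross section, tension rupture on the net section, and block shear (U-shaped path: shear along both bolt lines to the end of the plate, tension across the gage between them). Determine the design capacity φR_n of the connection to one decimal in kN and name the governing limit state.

224.4 kN (bolt shear governs)

Bolt shear: A_b = π(16)²/4 = 201.06 mm². φR_n = 0.75 × 372 × 201.06 × 4 × 1 = 224.4 kN.
Bearing (10 mm plate, F_u = 450 MPa): end bolts L_c = 26 − 18/2 = 17, R_n = min(1.2×17×10×450, 2.4×16×10×450) = 91.8 kN/bolt; interior L_c = 59 − 18 = 41, R_n = 172.8 kN/bolt. φR_n = 0.75 × (2×91.8 + 2×172.8) = 396.9 kN.
Tension yield (gross): A_g = 119×10 = 1190 mm². φR_n = 0.90 × 300 × 1190 = 321.3 kN.
Tension rupture (net): A_n = (119 − 2×20)×10 = 790 mm² (U = 1.0, A_e = A_n). φR_n = 0.75 × 450 × 790 = 266.6 kN.
Block shear: shear path 2×[26+1×59] = 2×85 mm, A_gv = 1700, A_nv = 2×(85 − 1.5×20)×10 = 1100 mm²; tension across gage: (56 − 1×20)×10 = 360 mm². R_n = min(0.6×450×1100, 0.6×300×1700) + 1.0×450×360 = min(297, 306) + 162 = 459 kN. φR_n = 0.75 × 459 = 344.3 kN.
Governing: min(224.4, 396.9, 321.3, 266.6, 344.3) = 224.4 kN → bolt shear.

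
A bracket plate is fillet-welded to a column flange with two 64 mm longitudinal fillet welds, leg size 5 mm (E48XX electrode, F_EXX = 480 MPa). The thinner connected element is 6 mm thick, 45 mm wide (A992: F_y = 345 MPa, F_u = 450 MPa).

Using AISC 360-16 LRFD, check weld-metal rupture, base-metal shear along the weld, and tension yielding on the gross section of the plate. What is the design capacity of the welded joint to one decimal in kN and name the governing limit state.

83.8 kN (gross-section yield governs)

Weld metal: throat = 0.707×5 = 3.535 mm, L = 2×64 = 128 mm. φR_n = 0.75 × 0.6 × 480 × 3.535 × 128 = 97.7 kN.
Base metal shear (6 mm plate): yield φR_n = 1.0×0.6×345×6×128 = 159.0 kN; rupture φR_n = 0.75×0.6×450×6×128 = 155.5 kN; take 155.5 kN (rupture).
Tension yield (gross): A_g = 45×6 = 270 mm². φR_n = 0.90 × 345 × 270 = 83.8 kN.
Governing: min(97.7, 155.5, 83.8) = 83.8 kN → gross-section yield.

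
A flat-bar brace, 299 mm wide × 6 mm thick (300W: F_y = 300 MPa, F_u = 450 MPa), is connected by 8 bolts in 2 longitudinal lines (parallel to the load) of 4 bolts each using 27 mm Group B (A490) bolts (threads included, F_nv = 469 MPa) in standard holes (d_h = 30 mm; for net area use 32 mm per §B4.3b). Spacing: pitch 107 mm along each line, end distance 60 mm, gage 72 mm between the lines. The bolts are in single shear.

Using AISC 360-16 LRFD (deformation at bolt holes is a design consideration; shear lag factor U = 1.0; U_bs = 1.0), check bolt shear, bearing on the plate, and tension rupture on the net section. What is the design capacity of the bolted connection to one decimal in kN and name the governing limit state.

Bolt shear: A_b = π(27)²/4 = 572.56 mm². φR_n = 0.75 × 469 × 572.56 × 8 × 1 = 1611.2 kN.
Bearing (6 mm plate, F_u = 450 MPa): end bolts L_c = 60 − 30/2 = 45, R_n = min(1.2×45×6×450, 2.4×27×6×450) = 145.8 kN/bolt; interior L_c = 107 − 30 = 77, R_n = 174.96 kN/bolt. φR_n = 0.75 × (2×145.8 + 6×174.96) = 1006.0 kN.
Tension rupture (net): A_n = (299 − 2×32)×6 = 1410 mm² (U = 1.0, A_e = A_n). φR_n = 0.75 × 450 × 1410 = 475.9 kN.
Governing: min(1611.2, 1006.0, 475.9) = 475.9 kN → net-section rupture.

475.9 kN (net-section rupture governs)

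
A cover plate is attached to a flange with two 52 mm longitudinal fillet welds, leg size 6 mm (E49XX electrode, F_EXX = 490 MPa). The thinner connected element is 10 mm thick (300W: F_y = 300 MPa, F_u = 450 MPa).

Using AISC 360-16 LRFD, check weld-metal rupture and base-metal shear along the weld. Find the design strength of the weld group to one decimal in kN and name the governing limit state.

Weld metal: throat = 0.707×6 = 4.242 mm, L = 2×52 = 104 mm. φR_n = 0.75 × 0.6 × 490 × 4.242 × 104 = 97.3 kN.
Base metal shear (10 mm plate): yield φR_n = 1.0×0.6×300×10×104 = 187.2 kN; rupture φR_n = 0.75×0.6×450×10×104 = 210.6 kN; take 187.2 kN (yield).
Governing: min(97.3, 187.2) = 97.3 kN → weld metal.

97.3 kN (weld metal governs)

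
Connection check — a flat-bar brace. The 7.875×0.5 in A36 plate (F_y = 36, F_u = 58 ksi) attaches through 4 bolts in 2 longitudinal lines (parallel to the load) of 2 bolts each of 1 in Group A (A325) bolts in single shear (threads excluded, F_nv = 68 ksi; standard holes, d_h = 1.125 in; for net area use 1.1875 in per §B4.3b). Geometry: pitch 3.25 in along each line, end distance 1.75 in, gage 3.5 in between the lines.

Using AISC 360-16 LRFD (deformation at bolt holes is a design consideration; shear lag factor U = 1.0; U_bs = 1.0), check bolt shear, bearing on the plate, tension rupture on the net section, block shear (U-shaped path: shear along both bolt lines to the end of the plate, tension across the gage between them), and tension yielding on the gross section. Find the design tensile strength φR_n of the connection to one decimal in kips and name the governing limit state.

119.6 kips (net-section rupture governs)

Bolt shear: A_b = π(1)²/4 = 0.7854 in². φR_n = 0.75 × 68 × 0.7854 × 4 × 1 = 160.2 kips.
Bearing (0.5 in plate, F_u = 58 ksi): end bolts L_c = 1.75 − 1.125/2 = 1.1875, R_n = min(1.2×1.1875×0.5×58, 2.4×1×0.5×58) = 41.325 kips/bolt; interior L_c = 3.25 − 1.125 = 2.125, R_n = 69.6 kips/bolt. φR_n = 0.75 × (2×41.325 + 2×69.6) = 166.4 kips.
Tension rupture (net): A_n = (7.875 − 2×1.1875)×0.5 = 2.75 in² (U = 1.0, A_e = A_n). φR_n = 0.75 × 58 × 2.75 = 119.6 kips.
Block shear: shear path 2×[1.75+1×3.25] = 2×5 in, A_gv = 5, A_nv = 2×(5 − 1.5×1.1875)×0.5 = 3.2188 in²; tension across gage: (3.5 − 1×1.1875)×0.5 = 1.1563 in². R_n = min(0.6×58×3.2188, 0.6×36×5) + 1.0×58×1.1563 = min(112.01, 108) + 67.065 = 175.07 kips. φR_n = 0.75 × 175.07 = 131.3 kips.
Tension yield (gross): A_g = 7.875×0.5 = 3.9375 in². φR_n = 0.90 × 36 × 3.9375 = 127.6 kips.
Governing: min(160.2, 166.4, 119.6, 131.3, 127.6) = 119.6 kips → net-section rupture.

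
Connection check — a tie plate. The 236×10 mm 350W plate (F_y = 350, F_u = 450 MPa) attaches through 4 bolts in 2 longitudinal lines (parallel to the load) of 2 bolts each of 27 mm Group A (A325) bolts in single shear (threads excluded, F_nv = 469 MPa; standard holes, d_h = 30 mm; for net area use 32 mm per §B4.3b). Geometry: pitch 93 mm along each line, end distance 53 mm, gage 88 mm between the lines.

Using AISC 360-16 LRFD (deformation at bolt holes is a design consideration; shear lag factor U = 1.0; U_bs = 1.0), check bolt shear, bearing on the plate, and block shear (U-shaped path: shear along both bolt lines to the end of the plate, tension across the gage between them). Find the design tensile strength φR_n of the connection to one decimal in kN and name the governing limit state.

585.9 kN (block shear governs)

Bolt shear: A_b = π(27)²/4 = 572.56 mm². φR_n = 0.75 × 469 × 572.56 × 4 × 1 = 805.6 kN.
Bearing (10 mm plate, F_u = 450 MPa): end bolts L_c = 53 − 30/2 = 38, R_n = min(1.2×38×10×450, 2.4×27×10×450) = 205.2 kN/bolt; interior L_c = 93 − 30 = 63, R_n = 291.6 kN/bolt. φR_n = 0.75 × (2×205.2 + 2×291.6) = 745.2 kN.
Block shear: shear path 2×[53+1×93] = 2×146 mm, A_gv = 2920, A_nv = 2×(146 − 1.5×32)×10 = 1960 mm²; tension across gage: (88 − 1×32)×10 = 560 mm². R_n = min(0.6×450×1960, 0.6×350×2920) + 1.0×450×560 = min(529.2, 613.2) + 252 = 781.2 kN. φR_n = 0.75 × 781.2 = 585.9 kN.
Governing: min(805.6, 745.2, 585.9) = 585.9 kN → block shear.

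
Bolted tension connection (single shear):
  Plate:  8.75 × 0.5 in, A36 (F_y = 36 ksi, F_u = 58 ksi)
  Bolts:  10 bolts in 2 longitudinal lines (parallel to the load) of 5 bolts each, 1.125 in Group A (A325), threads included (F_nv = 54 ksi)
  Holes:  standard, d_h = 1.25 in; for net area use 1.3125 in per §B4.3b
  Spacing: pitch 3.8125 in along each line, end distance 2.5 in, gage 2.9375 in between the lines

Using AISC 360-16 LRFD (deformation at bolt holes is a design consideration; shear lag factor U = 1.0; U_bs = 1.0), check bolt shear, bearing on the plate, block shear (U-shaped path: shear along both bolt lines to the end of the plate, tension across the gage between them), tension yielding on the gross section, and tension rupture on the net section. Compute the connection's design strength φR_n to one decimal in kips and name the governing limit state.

133.2 kips (net-section rupture governs)

Bolt shear: A_b = π(1.125)²/4 = 0.99402 in². φR_n = 0.75 × 54 × 0.99402 × 10 × 1 = 402.6 kips.
Bearing (0.5 in plate, F_u = 58 ksi): end bolts L_c = 2.5 − 1.25/2 = 1.875, R_n = min(1.2×1.875×0.5×58, 2.4×1.125×0.5×58) = 65.25 kips/bolt; interior L_c = 3.8125 − 1.25 = 2.5625, R_n = 78.3 kips/bolt. φR_n = 0.75 × (2×65.25 + 8×78.3) = 567.7 kips.
Block shear: shear path 2×[2.5+4×3.8125] = 2×17.75 in, A_gv = 17.75, A_nv = 2×(17.75 − 4.5×1.3125)×0.5 = 11.844 in²; tension across gage: (2.9375 − 1×1.3125)×0.5 = 0.8125 in². R_n = min(0.6×58×11.844, 0.6×36×17.75) + 1.0×58×0.8125 = min(412.17, 383.4) + 47.125 = 430.53 kips. φR_n = 0.75 × 430.53 = 322.9 kips.
Tension yield (gross): A_g = 8.75×0.5 = 4.375 in². φR_n = 0.90 × 36 × 4.375 = 141.8 kips.
Tension rupture (net): A_n = (8.75 − 2×1.3125)×0.5 = 3.0625 in² (U = 1.0, A_e = A_n). φR_n = 0.75 × 58 × 3.0625 = 133.2 kips.
Governing: min(402.6, 567.7, 322.9, 141.8, 133.2) = 133.2 kips → net-section rupture.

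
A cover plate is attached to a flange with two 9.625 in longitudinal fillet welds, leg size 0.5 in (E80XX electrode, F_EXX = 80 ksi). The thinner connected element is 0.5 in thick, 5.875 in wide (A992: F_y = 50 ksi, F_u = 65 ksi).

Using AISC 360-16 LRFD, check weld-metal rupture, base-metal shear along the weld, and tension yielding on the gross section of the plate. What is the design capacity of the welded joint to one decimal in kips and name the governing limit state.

132.2 kips (gross-section yield governs)

Weld metal: throat = 0.707×0.5 = 0.3535 in, L = 2×9.625 = 19.25 in. φR_n = 0.75 × 0.6 × 80 × 0.3535 × 19.25 = 245.0 kips.
Base metal shear (0.5 in plate): yield φR_n = 1.0×0.6×50×0.5×19.25 = 288.8 kips; rupture φR_n = 0.75×0.6×65×0.5×19.25 = 281.5 kips; take 281.5 kips (rupture).
Tension yield (gross): A_g = 5.875×0.5 = 2.9375 in². φR_n = 0.90 × 50 × 2.9375 = 132.2 kips.
Governing: min(245.0, 281.5, 132.2) = 132.2 kips → gross-section yield.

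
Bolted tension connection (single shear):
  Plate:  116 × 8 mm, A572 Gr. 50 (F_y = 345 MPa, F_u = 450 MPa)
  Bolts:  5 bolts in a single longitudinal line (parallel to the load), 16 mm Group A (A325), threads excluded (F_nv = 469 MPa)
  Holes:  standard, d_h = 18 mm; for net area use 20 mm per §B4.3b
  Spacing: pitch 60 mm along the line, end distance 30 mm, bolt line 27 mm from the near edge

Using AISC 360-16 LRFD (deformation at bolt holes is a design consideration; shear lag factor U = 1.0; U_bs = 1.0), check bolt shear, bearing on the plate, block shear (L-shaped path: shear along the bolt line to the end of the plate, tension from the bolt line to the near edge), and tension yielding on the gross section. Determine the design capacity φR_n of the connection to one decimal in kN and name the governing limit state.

288.1 kN (gross-section yield governs)

Bolt shear: A_b = π(16)²/4 = 201.06 mm². φR_n = 0.75 × 469 × 201.06 × 5 × 1 = 353.6 kN.
Bearing (8 mm plate, F_u = 450 MPa): end bolts L_c = 30 − 18/2 = 21, R_n = min(1.2×21×8×450, 2.4×16×8×450) = 90.72 kN/bolt; interior L_c = 60 − 18 = 42, R_n = 138.24 kN/bolt. φR_n = 0.75 × (1×90.72 + 4×138.24) = 482.8 kN.
Block shear: shear path 1×[30+4×60] = 1×270 mm, A_gv = 2160, A_nv = 1×(270 − 4.5×20)×8 = 1440 mm²; tension to near edge: (27 − 0.5×20)×8 = 136 mm². R_n = min(0.6×450×1440, 0.6×345×2160) + 1.0×450×136 = min(388.8, 447.12) + 61.2 = 450 kN. φR_n = 0.75 × 450 = 337.5 kN.
Tension yield (gross): A_g = 116×8 = 928 mm². φR_n = 0.90 × 345 × 928 = 288.1 kN.
Governing: min(353.6, 482.8, 337.5, 288.1) = 288.1 kN → gross-section yield.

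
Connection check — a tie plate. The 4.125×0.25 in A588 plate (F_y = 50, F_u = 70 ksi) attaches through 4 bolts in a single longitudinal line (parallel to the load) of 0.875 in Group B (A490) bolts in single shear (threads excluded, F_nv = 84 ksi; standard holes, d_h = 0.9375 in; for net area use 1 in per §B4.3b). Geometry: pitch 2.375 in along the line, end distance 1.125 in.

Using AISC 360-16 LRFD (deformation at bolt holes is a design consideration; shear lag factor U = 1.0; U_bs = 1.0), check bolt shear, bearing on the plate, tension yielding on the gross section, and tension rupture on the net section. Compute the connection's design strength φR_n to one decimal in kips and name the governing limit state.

Bolt shear: A_b = π(0.875)²/4 = 0.60132 in². φR_n = 0.75 × 84 × 0.60132 × 4 × 1 = 151.5 kips.
Bearing (0.25 in plate, F_u = 70 ksi): end bolts L_c = 1.125 − 0.9375/2 = 0.65625, R_n = min(1.2×0.65625×0.25×70, 2.4×0.875×0.25×70) = 13.781 kips/bolt; interior L_c = 2.375 − 0.9375 = 1.4375, R_n = 30.188 kips/bolt. φR_n = 0.75 × (1×13.781 + 3×30.188) = 78.3 kips.
Tension yield (gross): A_g = 4.125×0.25 = 1.0313 in². φR_n = 0.90 × 50 × 1.0313 = 46.4 kips.
Tension rupture (net): A_n = (4.125 − 1×1)×0.25 = 0.78125 in² (U = 1.0, A_e = A_n). φR_n = 0.75 × 70 × 0.78125 = 41.0 kips.
Governing: min(151.5, 78.3, 46.4, 41.0) = 41.0 kips → net-section rupture.

41.0 kips (net-section rupture governs)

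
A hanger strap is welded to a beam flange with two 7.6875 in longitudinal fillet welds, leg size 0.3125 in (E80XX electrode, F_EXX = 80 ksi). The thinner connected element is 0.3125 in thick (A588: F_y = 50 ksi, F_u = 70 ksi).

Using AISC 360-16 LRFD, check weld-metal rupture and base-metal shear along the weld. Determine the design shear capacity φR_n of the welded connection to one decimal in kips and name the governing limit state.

122.3 kips (weld metal governs)

Weld metal: throat = 0.707×0.3125 = 0.22094 in, L = 2×7.6875 = 15.375 in. φR_n = 0.75 × 0.6 × 80 × 0.22094 × 15.375 = 122.3 kips.
Base metal shear (0.3125 in plate): yield φR_n = 1.0×0.6×50×0.3125×15.375 = 144.1 kips; rupture φR_n = 0.75×0.6×70×0.3125×15.375 = 151.3 kips; take 144.1 kips (yield).
Governing: min(122.3, 144.1) = 122.3 kips → weld metal.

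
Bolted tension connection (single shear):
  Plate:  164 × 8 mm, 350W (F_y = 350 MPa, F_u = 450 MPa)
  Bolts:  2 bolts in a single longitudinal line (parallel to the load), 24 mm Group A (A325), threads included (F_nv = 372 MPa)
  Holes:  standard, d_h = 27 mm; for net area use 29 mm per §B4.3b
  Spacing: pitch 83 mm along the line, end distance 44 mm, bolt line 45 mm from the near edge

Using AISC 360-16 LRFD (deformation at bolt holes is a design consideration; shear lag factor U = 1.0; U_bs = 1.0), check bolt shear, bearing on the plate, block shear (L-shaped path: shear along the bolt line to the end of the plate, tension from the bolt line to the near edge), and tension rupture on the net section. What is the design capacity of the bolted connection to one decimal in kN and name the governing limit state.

Bolt shear: A_b = π(24)²/4 = 452.39 mm². φR_n = 0.75 × 372 × 452.39 × 2 × 1 = 252.4 kN.
Bearing (8 mm plate, F_u = 450 MPa): end bolts L_c = 44 − 27/2 = 30.5, R_n = min(1.2×30.5×8×450, 2.4×24×8×450) = 131.76 kN/bolt; interior L_c = 83 − 27 = 56, R_n = 207.36 kN/bolt. φR_n = 0.75 × (1×131.76 + 1×207.36) = 254.3 kN.
Block shear: shear path 1×[44+1×83] = 1×127 mm, A_gv = 1016, A_nv = 1×(127 − 1.5×29)×8 = 668 mm²; tension to near edge: (45 − 0.5×29)×8 = 244 mm². R_n = min(0.6×450×668, 0.6×350×1016) + 1.0×450×244 = min(180.36, 213.36) + 109.8 = 290.16 kN. φR_n = 0.75 × 290.16 = 217.6 kN.
Tension rupture (net): A_n = (164 − 1×29)×8 = 1080 mm² (U = 1.0, A_e = A_n). φR_n = 0.75 × 450 × 1080 = 364.5 kN.
Governing: min(252.4, 254.3, 217.6, 364.5) = 217.6 kN → block shear.

217.6 kN (block shear governs)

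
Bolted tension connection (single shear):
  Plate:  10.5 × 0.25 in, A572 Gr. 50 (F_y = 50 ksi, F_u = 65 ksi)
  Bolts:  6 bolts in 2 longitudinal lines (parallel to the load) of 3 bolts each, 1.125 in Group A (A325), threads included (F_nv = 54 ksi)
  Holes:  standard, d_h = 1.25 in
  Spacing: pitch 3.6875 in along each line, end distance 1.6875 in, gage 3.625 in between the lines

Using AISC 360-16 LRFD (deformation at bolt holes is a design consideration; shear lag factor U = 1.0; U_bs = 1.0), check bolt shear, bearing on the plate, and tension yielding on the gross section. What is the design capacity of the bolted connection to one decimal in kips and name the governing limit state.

118.1 kips (gross-section yield governs)

Bolt shear: A_b = π(1.125)²/4 = 0.99402 in². φR_n = 0.75 × 54 × 0.99402 × 6 × 1 = 241.5 kips.
Bearing (0.25 in plate, F_u = 65 ksi): end bolts L_c = 1.6875 − 1.25/2 = 1.0625, R_n = min(1.2×1.0625×0.25×65, 2.4×1.125×0.25×65) = 20.719 kips/bolt; interior L_c = 3.6875 − 1.25 = 2.4375, R_n = 43.875 kips/bolt. φR_n = 0.75 × (2×20.719 + 4×43.875) = 162.7 kips.
Tension yield (gross): A_g = 10.5×0.25 = 2.625 in². φR_n = 0.90 × 50 × 2.625 = 118.1 kips.
Governing: min(241.5, 162.7, 118.1) = 118.1 kips → gross-section yield.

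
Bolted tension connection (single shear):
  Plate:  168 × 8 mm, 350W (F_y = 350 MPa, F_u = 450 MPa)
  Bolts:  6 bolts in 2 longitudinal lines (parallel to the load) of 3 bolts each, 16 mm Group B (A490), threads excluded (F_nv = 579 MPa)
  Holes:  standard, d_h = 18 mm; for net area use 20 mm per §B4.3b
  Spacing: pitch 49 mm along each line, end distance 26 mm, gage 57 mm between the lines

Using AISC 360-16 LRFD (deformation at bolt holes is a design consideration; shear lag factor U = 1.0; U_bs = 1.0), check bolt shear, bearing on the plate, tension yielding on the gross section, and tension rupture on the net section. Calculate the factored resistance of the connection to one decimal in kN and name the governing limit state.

345.6 kN (net-section rupture governs)

Bolt shear: A_b = π(16)²/4 = 201.06 mm². φR_n = 0.75 × 579 × 201.06 × 6 × 1 = 523.9 kN.
Bearing (8 mm plate, F_u = 450 MPa): end bolts L_c = 26 − 18/2 = 17, R_n = min(1.2×17×8×450, 2.4×16×8×450) = 73.44 kN/bolt; interior L_c = 49 − 18 = 31, R_n = 133.92 kN/bolt. φR_n = 0.75 × (2×73.44 + 4×133.92) = 511.9 kN.
Tension yield (gross): A_g = 168×8 = 1344 mm². φR_n = 0.90 × 350 × 1344 = 423.4 kN.
Tension rupture (net): A_n = (168 − 2×20)×8 = 1024 mm² (U = 1.0, A_e = A_n). φR_n = 0.75 × 450 × 1024 = 345.6 kN.
Governing: min(523.9, 511.9, 423.4, 345.6) = 345.6 kN → net-section rupture.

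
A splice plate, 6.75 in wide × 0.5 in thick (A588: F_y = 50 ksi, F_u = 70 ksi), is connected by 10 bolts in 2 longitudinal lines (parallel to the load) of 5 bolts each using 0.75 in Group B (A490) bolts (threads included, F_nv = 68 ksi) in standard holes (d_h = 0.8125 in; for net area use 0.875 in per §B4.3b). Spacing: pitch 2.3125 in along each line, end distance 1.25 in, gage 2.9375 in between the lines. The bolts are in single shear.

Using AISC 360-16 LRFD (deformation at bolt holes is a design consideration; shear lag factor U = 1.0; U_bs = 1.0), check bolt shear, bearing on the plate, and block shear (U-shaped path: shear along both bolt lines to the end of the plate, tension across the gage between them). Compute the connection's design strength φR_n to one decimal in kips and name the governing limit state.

Bolt shear: A_b = π(0.75)²/4 = 0.44179 in². φR_n = 0.75 × 68 × 0.44179 × 10 × 1 = 225.3 kips.
Bearing (0.5 in plate, F_u = 70 ksi): end bolts L_c = 1.25 − 0.8125/2 = 0.84375, R_n = min(1.2×0.84375×0.5×70, 2.4×0.75×0.5×70) = 35.438 kips/bolt; interior L_c = 2.3125 − 0.8125 = 1.5, R_n = 63 kips/bolt. φR_n = 0.75 × (2×35.438 + 8×63) = 431.2 kips.
Block shear: shear path 2×[1.25+4×2.3125] = 2×10.5 in, A_gv = 10.5, A_nv = 2×(10.5 − 4.5×0.875)×0.5 = 6.5625 in²; tension across gage: (2.9375 − 1×0.875)×0.5 = 1.0313 in². R_n = min(0.6×70×6.5625, 0.6×50×10.5) + 1.0×70×1.0313 = min(275.63, 315) + 72.191 = 347.82 kips. φR_n = 0.75 × 347.82 = 260.9 kips.
Governing: min(225.3, 431.2, 260.9) = 225.3 kips → bolt shear.

225.3 kips (bolt shear governs)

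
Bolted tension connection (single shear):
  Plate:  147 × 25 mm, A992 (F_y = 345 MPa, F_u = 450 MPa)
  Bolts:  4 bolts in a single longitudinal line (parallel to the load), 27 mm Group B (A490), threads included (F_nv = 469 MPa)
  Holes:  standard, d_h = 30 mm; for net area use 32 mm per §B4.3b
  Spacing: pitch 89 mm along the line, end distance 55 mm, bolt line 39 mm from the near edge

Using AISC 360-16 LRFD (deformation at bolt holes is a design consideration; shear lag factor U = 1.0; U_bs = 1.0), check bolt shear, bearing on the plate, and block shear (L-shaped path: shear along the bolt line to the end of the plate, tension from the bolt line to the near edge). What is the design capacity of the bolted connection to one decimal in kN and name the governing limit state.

Bolt shear: A_b = π(27)²/4 = 572.56 mm². φR_n = 0.75 × 469 × 572.56 × 4 × 1 = 805.6 kN.
Bearing (25 mm plate, F_u = 450 MPa): end bolts L_c = 55 − 30/2 = 40, R_n = min(1.2×40×25×450, 2.4×27×25×450) = 540 kN/bolt; interior L_c = 89 − 30 = 59, R_n = 729 kN/bolt. φR_n = 0.75 × (1×540 + 3×729) = 2045.3 kN.
Block shear: shear path 1×[55+3×89] = 1×322 mm, A_gv = 8050, A_nv = 1×(322 − 3.5×32)×25 = 5250 mm²; tension to near edge: (39 − 0.5×32)×25 = 575 mm². R_n = min(0.6×450×5250, 0.6×345×8050) + 1.0×450×575 = min(1417.5, 1666.4) + 258.75 = 1676.3 kN. φR_n = 0.75 × 1676.3 = 1257.2 kN.
Governing: min(805.6, 2045.3, 1257.2) = 805.6 kN → bolt shear.

805.6 kN (bolt shear governs)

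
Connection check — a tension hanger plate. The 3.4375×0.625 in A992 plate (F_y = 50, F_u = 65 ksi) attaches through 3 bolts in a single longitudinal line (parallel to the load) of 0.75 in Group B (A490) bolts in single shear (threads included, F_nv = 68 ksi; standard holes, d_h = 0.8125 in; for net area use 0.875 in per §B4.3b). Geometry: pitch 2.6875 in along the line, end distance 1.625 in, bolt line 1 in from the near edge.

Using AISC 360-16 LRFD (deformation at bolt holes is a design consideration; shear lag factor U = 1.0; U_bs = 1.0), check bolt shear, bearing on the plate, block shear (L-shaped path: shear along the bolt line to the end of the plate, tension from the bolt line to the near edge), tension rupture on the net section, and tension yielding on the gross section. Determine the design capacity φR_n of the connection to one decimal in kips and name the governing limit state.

67.6 kips (bolt shear governs)

Bolt shear: A_b = π(0.75)²/4 = 0.44179 in². φR_n = 0.75 × 68 × 0.44179 × 3 × 1 = 67.6 kips.
Bearing (0.625 in plate, F_u = 65 ksi): end bolts L_c = 1.625 − 0.8125/2 = 1.21875, R_n = min(1.2×1.21875×0.625×65, 2.4×0.75×0.625×65) = 59.414 kips/bolt; interior L_c = 2.6875 − 0.8125 = 1.875, R_n = 73.125 kips/bolt. φR_n = 0.75 × (1×59.414 + 2×73.125) = 154.2 kips.
Block shear: shear path 1×[1.625+2×2.6875] = 1×7 in, A_gv = 4.375, A_nv = 1×(7 − 2.5×0.875)×0.625 = 3.0078 in²; tension to near edge: (1 − 0.5×0.875)×0.625 = 0.35156 in². R_n = min(0.6×65×3.0078, 0.6×50×4.375) + 1.0×65×0.35156 = min(117.3, 131.25) + 22.851 = 140.15 kips. φR_n = 0.75 × 140.15 = 105.1 kips.
Tension rupture (net): A_n = (3.4375 − 1×0.875)×0.625 = 1.6016 in² (U = 1.0, A_e = A_n). φR_n = 0.75 × 65 × 1.6016 = 78.1 kips.
Tension yield (gross): A_g = 3.4375×0.625 = 2.1484 in². φR_n = 0.90 × 50 × 2.1484 = 96.7 kips.
Governing: min(67.6, 154.2, 105.1, 78.1, 96.7) = 67.6 kips → bolt shear.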